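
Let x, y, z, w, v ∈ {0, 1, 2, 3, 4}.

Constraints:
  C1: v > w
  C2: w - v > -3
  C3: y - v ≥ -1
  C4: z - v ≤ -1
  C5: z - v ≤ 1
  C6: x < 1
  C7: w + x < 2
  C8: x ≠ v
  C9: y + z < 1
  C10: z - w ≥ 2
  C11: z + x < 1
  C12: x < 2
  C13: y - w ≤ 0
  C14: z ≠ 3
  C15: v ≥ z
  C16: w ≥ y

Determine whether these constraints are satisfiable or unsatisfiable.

Constraints 3, 4, 10, and 13 give z − w ≥ 2, w − y ≥ 0, y − v ≥ -1, v − z ≥ 1.
Adding all 4 inequalities: the left sides telescope to 0, and the right sides sum to 2 + 0 + (-1) + 1 = 2. So 0 ≥ 2, which is false.

Unsatisfiable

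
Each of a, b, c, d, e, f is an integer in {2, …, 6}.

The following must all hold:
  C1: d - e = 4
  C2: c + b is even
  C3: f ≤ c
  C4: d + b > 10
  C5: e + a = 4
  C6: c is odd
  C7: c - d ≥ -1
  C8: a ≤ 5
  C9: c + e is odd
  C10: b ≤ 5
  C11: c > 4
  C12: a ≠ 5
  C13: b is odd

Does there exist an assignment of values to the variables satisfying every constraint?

Satisfiable

Setting (a, b, c, d, e, f) = (2, 5, 5, 6, 2, 4) satisfies everything: constraint 1: d - e = 4; constraint 4: d + b = 11; constraint 5: e + a = 4, and the others follow.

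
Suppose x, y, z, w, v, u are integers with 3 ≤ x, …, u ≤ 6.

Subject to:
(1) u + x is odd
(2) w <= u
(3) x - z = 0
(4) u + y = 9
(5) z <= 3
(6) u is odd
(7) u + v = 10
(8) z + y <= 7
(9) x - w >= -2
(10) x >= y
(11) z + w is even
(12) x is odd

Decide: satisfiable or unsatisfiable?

Unsatisfiable

Constraint 6 makes u odd and constraint 12 makes x odd, so u + x must be even. Constraint 1 says u + x is odd — contradiction.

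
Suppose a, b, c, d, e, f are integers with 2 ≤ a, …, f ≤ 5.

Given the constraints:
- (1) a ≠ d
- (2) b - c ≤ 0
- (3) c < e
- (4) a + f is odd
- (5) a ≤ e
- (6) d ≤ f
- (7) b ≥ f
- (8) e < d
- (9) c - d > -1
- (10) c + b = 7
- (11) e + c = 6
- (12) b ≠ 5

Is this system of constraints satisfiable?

Unsatisfiable

Constraints 2, 3, 6, 7, and 8 give c < e, e < d, d ≤ f, f ≤ b, b ≤ c. Chaining: c < e < d ≤ f ≤ b ≤ c, which forces c < c — impossible.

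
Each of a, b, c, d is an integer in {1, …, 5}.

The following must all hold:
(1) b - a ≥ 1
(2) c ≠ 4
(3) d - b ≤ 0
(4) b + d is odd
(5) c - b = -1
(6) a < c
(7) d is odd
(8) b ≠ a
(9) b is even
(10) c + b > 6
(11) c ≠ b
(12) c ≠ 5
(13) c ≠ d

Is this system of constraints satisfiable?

Satisfiable

Take a = 2, b = 4, c = 3, d = 1. Then constraint 1: b - a = 2; constraint 3: d - b = -3, and every other listed constraint is also met.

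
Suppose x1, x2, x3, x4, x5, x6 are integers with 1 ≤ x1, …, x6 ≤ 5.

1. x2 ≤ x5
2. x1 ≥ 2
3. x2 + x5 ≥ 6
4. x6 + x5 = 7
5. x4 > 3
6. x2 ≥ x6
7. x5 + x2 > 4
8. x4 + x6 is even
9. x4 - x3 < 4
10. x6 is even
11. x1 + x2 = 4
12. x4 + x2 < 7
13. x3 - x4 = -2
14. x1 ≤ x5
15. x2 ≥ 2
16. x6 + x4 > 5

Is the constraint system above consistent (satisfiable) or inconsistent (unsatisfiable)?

One satisfying assignment is x1 = 2, x2 = 2, x3 = 2, x4 = 4, x5 = 5, x6 = 2.
For the less obvious constraints — constraint 3: x2 + x5 = 7; constraint 4: x6 + x5 = 7; constraint 7: x5 + x2 = 7 — and the others hold by inspection.

Satisfiable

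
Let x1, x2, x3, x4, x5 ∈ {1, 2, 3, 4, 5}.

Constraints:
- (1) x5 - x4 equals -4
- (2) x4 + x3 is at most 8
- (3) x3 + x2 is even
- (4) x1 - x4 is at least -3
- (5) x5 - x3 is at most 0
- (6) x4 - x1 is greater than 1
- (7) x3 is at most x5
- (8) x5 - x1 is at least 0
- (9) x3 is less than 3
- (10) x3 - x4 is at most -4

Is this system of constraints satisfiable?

Unsatisfiable

Constraints 4, 5, 8, and 10 give x3 − x5 ≥ 0, x5 − x1 ≥ 0, x1 − x4 ≥ -3, x4 − x3 ≥ 4.
Adding all 4 inequalities: the left sides telescope to 0, and the right sides sum to 0 + 0 + (-3) + 4 = 1. So 0 ≥ 1, which is false.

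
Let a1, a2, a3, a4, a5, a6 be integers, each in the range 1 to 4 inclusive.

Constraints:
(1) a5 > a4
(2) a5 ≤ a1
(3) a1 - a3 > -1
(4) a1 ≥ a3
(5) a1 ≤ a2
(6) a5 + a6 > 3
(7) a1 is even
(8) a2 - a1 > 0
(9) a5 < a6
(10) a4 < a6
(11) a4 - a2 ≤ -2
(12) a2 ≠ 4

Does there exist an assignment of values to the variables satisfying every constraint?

Satisfiable

Setting (a1, a2, a3, a4, a5, a6) = (2, 3, 1, 1, 2, 3) satisfies everything: constraint 3: a1 - a3 = 1; constraint 6: a5 + a6 = 5, and the others follow.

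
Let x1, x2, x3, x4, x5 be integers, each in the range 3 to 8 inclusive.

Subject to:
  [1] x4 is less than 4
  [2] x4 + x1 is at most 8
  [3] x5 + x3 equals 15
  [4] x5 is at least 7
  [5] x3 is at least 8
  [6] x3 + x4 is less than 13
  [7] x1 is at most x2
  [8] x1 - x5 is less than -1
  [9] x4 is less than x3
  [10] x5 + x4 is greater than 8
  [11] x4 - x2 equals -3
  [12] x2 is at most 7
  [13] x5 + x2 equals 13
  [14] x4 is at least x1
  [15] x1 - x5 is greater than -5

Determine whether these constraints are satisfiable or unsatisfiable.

Try x1 = 3, x2 = 6, x3 = 8, x4 = 3, x5 = 7.
Check constraint 2: x4 + x1 = 6; constraint 3: x5 + x3 = 15; constraint 6: x3 + x4 = 11. The remaining constraints are straightforward to verify.

Satisfiable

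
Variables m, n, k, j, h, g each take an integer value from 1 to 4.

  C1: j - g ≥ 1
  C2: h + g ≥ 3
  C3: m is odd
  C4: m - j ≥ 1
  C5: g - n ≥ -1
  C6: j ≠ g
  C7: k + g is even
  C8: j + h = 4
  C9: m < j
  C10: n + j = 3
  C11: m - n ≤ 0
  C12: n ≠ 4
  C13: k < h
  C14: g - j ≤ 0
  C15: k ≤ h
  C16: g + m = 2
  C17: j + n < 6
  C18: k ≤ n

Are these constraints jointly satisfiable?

Constraints 1, 4, 5, and 11 give j − g ≥ 1, g − n ≥ -1, n − m ≥ 0, m − j ≥ 1.
Adding all 4 inequalities: the left sides telescope to 0, and the right sides sum to 1 + (-1) + 0 + 1 = 1. So 0 ≥ 1, which is false.

Unsatisfiable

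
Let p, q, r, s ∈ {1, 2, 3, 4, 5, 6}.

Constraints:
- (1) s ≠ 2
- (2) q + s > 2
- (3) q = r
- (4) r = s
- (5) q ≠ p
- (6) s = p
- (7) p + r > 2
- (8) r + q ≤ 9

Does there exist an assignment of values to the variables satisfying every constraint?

Unsatisfiable

From constraints 3, 4, and 6, q = r = s = p, so q = p. But constraint 5 says q ≠ p. Contradiction.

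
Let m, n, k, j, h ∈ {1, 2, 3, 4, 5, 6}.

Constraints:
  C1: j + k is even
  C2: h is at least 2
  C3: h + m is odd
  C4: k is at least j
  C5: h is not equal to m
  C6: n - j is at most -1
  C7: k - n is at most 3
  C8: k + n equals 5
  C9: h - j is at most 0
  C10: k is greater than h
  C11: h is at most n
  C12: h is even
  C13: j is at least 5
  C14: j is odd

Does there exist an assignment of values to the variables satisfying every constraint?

Unsatisfiable

From constraints 4 and 13: k ≥ j ≥ 5. From constraints 2 and 11: n ≥ h ≥ 2. Hence k + n ≥ 7. But constraint 8 requires k + n = 5, and 5 < 7. Contradiction.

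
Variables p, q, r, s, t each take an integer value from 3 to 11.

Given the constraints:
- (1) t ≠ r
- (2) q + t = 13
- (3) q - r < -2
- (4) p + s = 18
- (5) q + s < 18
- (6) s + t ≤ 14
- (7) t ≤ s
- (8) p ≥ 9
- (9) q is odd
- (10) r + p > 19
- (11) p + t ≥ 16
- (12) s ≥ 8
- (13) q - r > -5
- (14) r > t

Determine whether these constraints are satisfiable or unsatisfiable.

One satisfying assignment is p = 10, q = 7, r = 10, s = 8, t = 6.
For the less obvious constraints — constraint 2: q + t = 13; constraint 3: q - r = -3 — and the others hold by inspection.

Satisfiable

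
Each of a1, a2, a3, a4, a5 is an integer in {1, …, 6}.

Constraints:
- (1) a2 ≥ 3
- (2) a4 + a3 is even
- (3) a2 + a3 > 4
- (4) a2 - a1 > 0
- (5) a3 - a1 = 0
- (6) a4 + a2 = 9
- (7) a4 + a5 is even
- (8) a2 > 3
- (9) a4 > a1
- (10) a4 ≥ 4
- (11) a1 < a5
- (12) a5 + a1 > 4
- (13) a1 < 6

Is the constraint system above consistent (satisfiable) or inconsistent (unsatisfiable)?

Satisfiable

Setting (a1, a2, a3, a4, a5) = (1, 4, 1, 5, 5) satisfies everything: constraint 3: a2 + a3 = 5; constraint 4: a2 - a1 = 3, and the others follow.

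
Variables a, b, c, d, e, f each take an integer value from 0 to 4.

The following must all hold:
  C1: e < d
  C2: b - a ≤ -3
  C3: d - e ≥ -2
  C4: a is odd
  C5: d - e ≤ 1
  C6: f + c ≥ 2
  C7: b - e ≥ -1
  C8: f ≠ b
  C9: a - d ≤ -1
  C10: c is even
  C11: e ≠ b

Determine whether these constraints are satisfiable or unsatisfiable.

Unsatisfiable

Constraints 2, 5, 7, and 9 give e − d ≥ -1, d − a ≥ 1, a − b ≥ 3, b − e ≥ -1.
Adding all 4 inequalities: the left sides telescope to 0, and the right sides sum to (-1) + 1 + 3 + (-1) = 2. So 0 ≥ 2, which is false.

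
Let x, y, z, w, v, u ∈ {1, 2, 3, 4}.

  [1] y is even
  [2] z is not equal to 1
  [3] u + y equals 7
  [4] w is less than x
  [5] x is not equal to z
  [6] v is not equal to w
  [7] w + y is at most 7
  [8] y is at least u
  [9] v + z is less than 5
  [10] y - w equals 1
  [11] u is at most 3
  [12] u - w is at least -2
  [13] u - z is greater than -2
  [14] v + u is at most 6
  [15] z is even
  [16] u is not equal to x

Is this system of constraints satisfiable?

Satisfiable

One satisfying assignment is x = 4, y = 4, z = 2, w = 3, v = 1, u = 3.
For the less obvious constraints — constraint 3: u + y = 7; constraint 7: w + y = 7; constraint 9: v + z = 3 — and the others hold by inspection.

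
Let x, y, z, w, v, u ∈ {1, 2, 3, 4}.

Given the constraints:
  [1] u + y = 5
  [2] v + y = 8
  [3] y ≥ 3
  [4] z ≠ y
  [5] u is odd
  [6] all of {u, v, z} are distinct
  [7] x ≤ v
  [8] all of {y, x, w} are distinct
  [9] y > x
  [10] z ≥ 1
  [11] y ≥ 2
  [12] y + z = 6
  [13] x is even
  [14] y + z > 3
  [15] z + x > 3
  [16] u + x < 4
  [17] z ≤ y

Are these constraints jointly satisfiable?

The assignment x = 2, y = 4, z = 2, w = 1, v = 4, u = 1 works:
  constraint 1 holds since u + y = 5.
  constraint 2 holds since v + y = 8.
The rest check out directly.

Satisfiable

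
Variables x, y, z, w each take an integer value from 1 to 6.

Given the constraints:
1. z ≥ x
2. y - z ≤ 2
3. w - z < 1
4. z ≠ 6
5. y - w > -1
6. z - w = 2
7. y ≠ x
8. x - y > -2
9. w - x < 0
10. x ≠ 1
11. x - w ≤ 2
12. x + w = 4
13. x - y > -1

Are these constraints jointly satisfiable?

Satisfiable

Setting (x, y, z, w) = (3, 2, 3, 1) satisfies everything: constraint 2: y - z = -1; constraint 3: w - z = -2; constraint 5: y - w = 1, and the others follow.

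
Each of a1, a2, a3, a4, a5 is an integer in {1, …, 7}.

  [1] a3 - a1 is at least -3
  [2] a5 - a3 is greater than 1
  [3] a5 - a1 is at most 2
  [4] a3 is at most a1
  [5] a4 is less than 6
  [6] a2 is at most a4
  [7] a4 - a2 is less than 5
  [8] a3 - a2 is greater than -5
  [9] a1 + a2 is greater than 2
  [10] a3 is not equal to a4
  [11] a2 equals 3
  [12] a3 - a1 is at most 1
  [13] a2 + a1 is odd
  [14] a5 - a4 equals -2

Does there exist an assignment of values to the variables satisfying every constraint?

Try a1 = 2, a2 = 3, a3 = 1, a4 = 5, a5 = 3.
Check constraint 1: a3 - a1 = -1; constraint 2: a5 - a3 = 2. The remaining constraints are straightforward to verify.

Satisfiable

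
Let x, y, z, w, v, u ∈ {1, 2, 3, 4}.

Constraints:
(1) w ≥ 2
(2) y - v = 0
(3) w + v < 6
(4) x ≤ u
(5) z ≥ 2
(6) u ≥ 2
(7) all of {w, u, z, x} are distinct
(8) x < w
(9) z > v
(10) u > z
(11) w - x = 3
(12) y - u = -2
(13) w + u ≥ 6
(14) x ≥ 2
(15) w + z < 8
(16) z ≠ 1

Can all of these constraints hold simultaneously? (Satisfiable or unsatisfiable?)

Unsatisfiable

Constraints 1, 5, 6, and 14 confine each of w, u, z, x to the 3 values {2, …, 4} (the domain already gives each ≤ 4).
Constraint 7 requires all 4 of them to be distinct, but only 3 values are available — impossible by the pigeonhole principle.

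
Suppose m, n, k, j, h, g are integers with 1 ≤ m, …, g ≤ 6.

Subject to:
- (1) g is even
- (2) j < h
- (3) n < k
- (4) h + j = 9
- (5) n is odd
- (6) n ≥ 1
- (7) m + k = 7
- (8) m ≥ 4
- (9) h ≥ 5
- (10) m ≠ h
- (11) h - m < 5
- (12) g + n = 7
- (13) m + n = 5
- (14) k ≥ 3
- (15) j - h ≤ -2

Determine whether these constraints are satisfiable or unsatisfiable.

Satisfiable

Try m = 4, n = 1, k = 3, j = 3, h = 6, g = 6.
Check constraint 4: h + j = 9; constraint 7: m + k = 7; constraint 11: h - m = 2. The remaining constraints are straightforward to verify.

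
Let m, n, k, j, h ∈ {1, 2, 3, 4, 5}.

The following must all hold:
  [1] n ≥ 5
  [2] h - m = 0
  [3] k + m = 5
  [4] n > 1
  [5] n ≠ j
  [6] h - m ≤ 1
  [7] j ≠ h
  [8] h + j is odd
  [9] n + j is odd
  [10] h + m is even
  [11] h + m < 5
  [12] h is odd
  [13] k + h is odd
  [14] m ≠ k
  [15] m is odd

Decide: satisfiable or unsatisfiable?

One satisfying assignment is m = 1, n = 5, k = 4, j = 2, h = 1.
For the less obvious constraints — constraint 2: h - m = 0; constraint 3: k + m = 5; constraint 6: h - m = 0 — and the others hold by inspection.

Satisfiable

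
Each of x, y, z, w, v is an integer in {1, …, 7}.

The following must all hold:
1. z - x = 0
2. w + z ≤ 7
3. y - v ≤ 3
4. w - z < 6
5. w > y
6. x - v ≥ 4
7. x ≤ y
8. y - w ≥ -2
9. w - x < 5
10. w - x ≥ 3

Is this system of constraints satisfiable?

Constraints 3, 6, 8, and 10 give x − v ≥ 4, v − y ≥ -3, y − w ≥ -2, w − x ≥ 3.
Adding all 4 inequalities: the left sides telescope to 0, and the right sides sum to 4 + (-3) + (-2) + 3 = 2. So 0 ≥ 2, which is false.

Unsatisfiable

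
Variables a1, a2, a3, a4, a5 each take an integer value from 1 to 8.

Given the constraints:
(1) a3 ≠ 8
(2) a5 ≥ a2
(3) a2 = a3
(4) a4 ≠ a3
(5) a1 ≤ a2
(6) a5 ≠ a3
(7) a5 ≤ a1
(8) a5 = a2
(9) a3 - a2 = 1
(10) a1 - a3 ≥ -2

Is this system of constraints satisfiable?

From constraints 3 and 8, a5 = a2 = a3, so a5 = a3. But constraint 6 says a5 ≠ a3. Contradiction.

Unsatisfiable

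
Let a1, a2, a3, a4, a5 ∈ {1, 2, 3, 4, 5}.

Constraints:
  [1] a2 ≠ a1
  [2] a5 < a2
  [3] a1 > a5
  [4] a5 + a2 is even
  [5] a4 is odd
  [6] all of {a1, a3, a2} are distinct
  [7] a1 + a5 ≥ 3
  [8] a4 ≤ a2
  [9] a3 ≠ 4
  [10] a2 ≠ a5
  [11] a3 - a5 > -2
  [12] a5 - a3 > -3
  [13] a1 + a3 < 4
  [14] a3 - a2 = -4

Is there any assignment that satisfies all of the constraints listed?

Satisfiable

The assignment a1 = 2, a2 = 5, a3 = 1, a4 = 3, a5 = 1 works:
  constraint 7 holds since a1 + a5 = 3.
  constraint 11 holds since a3 - a5 = 0.
The rest check out directly.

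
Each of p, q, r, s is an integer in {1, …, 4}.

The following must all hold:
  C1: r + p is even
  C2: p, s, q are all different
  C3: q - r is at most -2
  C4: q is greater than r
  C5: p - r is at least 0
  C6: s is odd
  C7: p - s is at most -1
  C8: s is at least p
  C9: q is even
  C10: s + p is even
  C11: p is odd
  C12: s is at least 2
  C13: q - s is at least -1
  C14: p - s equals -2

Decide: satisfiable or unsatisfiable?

Unsatisfiable

Constraints 3, 5, 7, and 13 give p − r ≥ 0, r − q ≥ 2, q − s ≥ -1, s − p ≥ 1.
Adding all 4 inequalities: the left sides telescope to 0, and the right sides sum to 0 + 2 + (-1) + 1 = 2. So 0 ≥ 2, which is false.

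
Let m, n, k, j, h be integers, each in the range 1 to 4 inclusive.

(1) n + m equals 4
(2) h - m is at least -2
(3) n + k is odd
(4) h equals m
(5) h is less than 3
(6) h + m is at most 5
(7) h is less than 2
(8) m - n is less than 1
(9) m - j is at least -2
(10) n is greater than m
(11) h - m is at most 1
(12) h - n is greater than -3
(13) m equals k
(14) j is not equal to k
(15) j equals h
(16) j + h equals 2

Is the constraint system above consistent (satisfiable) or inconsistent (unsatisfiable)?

Unsatisfiable

From constraints 4, 13, and 15, j = h = m = k, so j = k. But constraint 14 says j ≠ k. Contradiction.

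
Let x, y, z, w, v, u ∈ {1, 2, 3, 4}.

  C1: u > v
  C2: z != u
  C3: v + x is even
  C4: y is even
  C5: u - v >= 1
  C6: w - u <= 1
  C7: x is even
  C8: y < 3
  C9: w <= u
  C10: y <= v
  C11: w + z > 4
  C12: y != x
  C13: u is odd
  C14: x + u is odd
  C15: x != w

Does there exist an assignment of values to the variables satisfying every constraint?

Satisfiable

Take x = 4, y = 2, z = 2, w = 3, v = 2, u = 3. Then constraint 5: u - v = 1; constraint 6: w - u = 0; constraint 11: w + z = 5, and every other listed constraint is also met.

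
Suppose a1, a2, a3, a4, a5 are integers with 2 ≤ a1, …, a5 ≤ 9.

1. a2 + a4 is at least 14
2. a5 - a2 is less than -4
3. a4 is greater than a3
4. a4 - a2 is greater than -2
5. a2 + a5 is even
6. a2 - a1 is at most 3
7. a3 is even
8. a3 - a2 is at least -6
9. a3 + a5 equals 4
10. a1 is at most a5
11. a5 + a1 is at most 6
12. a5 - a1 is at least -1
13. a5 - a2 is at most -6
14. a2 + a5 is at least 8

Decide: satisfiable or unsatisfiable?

Unsatisfiable

Constraints 6, 12, and 13 give a5 − a1 ≥ -1, a1 − a2 ≥ -3, a2 − a5 ≥ 6.
Adding all 3 inequalities: the left sides telescope to 0, and the right sides sum to (-1) + (-3) + 6 = 2. So 0 ≥ 2, which is false.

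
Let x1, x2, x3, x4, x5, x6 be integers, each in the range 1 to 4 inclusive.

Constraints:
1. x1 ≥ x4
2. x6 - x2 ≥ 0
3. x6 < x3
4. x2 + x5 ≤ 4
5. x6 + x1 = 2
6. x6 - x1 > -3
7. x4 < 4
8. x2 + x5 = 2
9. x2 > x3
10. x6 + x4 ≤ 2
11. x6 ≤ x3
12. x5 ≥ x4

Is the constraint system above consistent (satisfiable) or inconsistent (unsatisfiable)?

Unsatisfiable

Constraints 2, 3, and 9 give x3 < x2, x2 ≤ x6, x6 < x3. Chaining: x3 < x2 ≤ x6 < x3, which forces x3 < x3 — impossible.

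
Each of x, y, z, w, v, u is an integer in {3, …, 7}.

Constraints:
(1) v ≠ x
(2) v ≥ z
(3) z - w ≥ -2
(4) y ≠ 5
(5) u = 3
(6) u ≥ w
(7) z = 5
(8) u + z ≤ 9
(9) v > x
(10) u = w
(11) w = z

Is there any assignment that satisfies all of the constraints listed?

Constraint 5 fixes u = 3 and constraint 7 fixes z = 5. Constraints 10 and 11 give u = w = z, so u = z. But 3 ≠ 5 — contradiction.

Unsatisfiable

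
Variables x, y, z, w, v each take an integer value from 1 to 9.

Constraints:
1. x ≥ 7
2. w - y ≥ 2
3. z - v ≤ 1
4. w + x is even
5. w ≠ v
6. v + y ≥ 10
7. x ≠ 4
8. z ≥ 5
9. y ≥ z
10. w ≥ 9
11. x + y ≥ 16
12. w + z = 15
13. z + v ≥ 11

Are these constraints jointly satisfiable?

Satisfiable

Setting (x, y, z, w, v) = (9, 7, 6, 9, 6) satisfies everything: constraint 2: w - y = 2; constraint 3: z - v = 0; constraint 6: v + y = 13, and the others follow.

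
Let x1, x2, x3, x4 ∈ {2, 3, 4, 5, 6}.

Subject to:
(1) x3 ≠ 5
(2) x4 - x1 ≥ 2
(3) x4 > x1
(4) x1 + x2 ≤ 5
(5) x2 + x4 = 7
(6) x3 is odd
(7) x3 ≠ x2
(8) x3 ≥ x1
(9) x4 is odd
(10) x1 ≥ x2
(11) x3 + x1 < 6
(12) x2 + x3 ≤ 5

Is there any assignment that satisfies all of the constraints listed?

Try x1 = 2, x2 = 2, x3 = 3, x4 = 5.
Check constraint 2: x4 - x1 = 3; constraint 4: x1 + x2 = 4; constraint 5: x2 + x4 = 7. The remaining constraints are straightforward to verify.

Satisfiable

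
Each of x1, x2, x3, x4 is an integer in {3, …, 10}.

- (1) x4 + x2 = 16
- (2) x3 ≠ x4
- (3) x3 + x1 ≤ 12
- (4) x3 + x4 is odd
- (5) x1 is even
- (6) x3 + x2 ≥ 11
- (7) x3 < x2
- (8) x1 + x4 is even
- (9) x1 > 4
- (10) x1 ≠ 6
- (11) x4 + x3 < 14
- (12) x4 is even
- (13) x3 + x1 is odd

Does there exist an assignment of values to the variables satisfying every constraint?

Satisfiable

Take x1 = 8, x2 = 8, x3 = 3, x4 = 8. Then constraint 1: x4 + x2 = 16; constraint 3: x3 + x1 = 11; constraint 6: x3 + x2 = 11, and every other listed constraint is also met.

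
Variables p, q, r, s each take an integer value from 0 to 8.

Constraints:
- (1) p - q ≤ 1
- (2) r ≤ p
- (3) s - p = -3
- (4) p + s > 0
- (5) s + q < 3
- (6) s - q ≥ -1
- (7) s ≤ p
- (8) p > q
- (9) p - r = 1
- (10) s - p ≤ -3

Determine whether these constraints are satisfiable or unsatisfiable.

Constraints 1, 6, and 10 give p − s ≥ 3, s − q ≥ -1, q − p ≥ -1.
Adding all 3 inequalities: the left sides telescope to 0, and the right sides sum to 3 + (-1) + (-1) = 1. So 0 ≥ 1, which is false.

Unsatisfiable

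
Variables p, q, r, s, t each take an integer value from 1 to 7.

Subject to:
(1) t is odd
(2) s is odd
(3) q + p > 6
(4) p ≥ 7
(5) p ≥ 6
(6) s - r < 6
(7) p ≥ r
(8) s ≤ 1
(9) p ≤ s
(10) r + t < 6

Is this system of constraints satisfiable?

Unsatisfiable

From constraints 4 and 9: s ≥ p and p ≥ 7, so s ≥ 7. From constraint 8: s ≤ 1. But 1 < 7, so no value of s works.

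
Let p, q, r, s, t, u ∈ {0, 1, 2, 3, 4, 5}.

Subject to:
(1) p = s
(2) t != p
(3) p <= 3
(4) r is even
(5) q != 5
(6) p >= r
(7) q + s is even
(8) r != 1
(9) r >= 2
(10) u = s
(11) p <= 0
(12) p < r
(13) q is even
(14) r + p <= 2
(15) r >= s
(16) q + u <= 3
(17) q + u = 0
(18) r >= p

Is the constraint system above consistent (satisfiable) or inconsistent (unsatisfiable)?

Unsatisfiable

From constraints 6 and 9: p ≥ r and r ≥ 2, so p ≥ 2. From constraint 11: p ≤ 0. But 0 < 2, so no value of p works.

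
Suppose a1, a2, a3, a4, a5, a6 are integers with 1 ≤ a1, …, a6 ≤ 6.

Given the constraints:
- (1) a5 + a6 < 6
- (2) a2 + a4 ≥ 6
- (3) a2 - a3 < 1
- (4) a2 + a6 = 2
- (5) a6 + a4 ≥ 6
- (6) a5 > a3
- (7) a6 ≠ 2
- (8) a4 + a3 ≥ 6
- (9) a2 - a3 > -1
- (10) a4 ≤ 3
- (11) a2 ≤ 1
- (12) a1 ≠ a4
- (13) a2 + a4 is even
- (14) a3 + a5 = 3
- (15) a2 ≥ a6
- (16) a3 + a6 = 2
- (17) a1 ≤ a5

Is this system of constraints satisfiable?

Unsatisfiable

From constraints 11 and 15: a6 ≤ a2 ≤ 1. From constraint 10: a4 ≤ 3. Hence a6 + a4 ≤ 4. But constraint 5 requires a6 + a4 ≥ 6, and 6 > 4. Contradiction.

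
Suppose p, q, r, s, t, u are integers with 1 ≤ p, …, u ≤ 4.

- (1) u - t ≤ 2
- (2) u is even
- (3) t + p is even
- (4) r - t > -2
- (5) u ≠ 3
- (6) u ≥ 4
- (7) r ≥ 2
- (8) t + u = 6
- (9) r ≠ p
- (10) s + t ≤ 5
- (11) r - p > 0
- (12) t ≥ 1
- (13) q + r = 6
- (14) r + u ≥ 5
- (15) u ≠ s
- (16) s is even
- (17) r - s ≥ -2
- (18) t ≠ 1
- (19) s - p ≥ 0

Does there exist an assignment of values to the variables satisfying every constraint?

Satisfiable

Try p = 2, q = 3, r = 3, s = 2, t = 2, u = 4.
Check constraint 1: u - t = 2; constraint 4: r - t = 1. The remaining constraints are straightforward to verify.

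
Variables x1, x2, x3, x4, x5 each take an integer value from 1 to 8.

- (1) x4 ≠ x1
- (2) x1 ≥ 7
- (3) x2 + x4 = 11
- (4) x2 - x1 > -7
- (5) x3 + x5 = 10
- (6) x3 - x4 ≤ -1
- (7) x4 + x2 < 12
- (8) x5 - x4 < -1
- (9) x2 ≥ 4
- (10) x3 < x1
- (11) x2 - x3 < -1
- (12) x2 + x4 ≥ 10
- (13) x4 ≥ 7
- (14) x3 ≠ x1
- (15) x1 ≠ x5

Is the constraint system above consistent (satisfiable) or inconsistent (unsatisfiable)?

Satisfiable

Take x1 = 8, x2 = 4, x3 = 6, x4 = 7, x5 = 4. Then constraint 3: x2 + x4 = 11; constraint 4: x2 - x1 = -4, and every other listed constraint is also met.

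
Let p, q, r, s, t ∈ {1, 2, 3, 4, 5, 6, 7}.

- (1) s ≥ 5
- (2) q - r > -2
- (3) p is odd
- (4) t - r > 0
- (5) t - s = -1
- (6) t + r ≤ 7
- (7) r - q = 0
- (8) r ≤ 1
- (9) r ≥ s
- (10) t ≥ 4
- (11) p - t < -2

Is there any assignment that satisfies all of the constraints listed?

Unsatisfiable

From constraint 10: t ≥ 4. From constraints 1 and 9: r ≥ s ≥ 5. Hence t + r ≥ 9. But constraint 6 requires t + r ≤ 7, and 7 < 9. Contradiction.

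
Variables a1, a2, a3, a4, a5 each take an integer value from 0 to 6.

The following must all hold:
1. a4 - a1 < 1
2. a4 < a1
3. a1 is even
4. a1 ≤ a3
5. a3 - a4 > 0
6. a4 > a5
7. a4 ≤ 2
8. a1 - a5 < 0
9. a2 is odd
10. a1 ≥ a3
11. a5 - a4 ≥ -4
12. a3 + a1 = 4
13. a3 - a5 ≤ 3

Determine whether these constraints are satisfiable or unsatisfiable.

Unsatisfiable

Constraints 5, 6, 8, and 10 give a1 < a5, a5 < a4, a4 < a3, a3 ≤ a1. Chaining: a1 < a5 < a4 < a3 ≤ a1, which forces a1 < a1 — impossible.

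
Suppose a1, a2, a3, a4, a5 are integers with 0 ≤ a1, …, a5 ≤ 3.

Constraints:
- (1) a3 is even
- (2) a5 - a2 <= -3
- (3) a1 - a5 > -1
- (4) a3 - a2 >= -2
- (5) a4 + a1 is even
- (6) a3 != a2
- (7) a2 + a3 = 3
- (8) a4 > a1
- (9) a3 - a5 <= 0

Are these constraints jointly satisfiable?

Unsatisfiable

Constraints 2, 4, and 9 give a5 − a3 ≥ 0, a3 − a2 ≥ -2, a2 − a5 ≥ 3.
Adding all 3 inequalities: the left sides telescope to 0, and the right sides sum to 0 + (-2) + 3 = 1. So 0 ≥ 1, which is false.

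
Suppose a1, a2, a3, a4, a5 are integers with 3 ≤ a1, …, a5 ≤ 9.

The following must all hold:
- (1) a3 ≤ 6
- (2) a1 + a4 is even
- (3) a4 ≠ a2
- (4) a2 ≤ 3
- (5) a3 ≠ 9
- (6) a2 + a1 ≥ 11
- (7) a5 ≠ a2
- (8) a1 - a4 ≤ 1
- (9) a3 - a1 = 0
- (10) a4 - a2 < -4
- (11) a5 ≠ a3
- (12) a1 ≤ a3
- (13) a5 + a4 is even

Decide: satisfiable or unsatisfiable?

Unsatisfiable

From constraint 4: a2 ≤ 3. From constraints 1 and 12: a1 ≤ a3 ≤ 6. Hence a2 + a1 ≤ 9. But constraint 6 requires a2 + a1 ≥ 11, and 11 > 9. Contradiction.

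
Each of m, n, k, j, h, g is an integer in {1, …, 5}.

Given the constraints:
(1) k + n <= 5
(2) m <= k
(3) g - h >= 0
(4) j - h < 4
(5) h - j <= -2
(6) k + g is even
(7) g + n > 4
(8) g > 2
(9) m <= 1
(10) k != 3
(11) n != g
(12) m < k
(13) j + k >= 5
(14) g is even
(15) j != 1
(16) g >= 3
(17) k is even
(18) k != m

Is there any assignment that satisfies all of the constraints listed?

Satisfiable

Try m = 1, n = 2, k = 2, j = 5, h = 3, g = 4.
Check constraint 1: k + n = 4; constraint 3: g - h = 1. The remaining constraints are straightforward to verify.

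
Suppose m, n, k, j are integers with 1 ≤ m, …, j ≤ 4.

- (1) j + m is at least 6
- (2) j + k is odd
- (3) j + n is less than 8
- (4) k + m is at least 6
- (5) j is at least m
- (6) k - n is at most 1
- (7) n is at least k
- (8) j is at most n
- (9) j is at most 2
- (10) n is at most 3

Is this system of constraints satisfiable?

Unsatisfiable

From constraints 7 and 10: k ≤ n ≤ 3. From constraints 5 and 9: m ≤ j ≤ 2. Hence k + m ≤ 5. But constraint 4 requires k + m ≥ 6, and 6 > 5. Contradiction.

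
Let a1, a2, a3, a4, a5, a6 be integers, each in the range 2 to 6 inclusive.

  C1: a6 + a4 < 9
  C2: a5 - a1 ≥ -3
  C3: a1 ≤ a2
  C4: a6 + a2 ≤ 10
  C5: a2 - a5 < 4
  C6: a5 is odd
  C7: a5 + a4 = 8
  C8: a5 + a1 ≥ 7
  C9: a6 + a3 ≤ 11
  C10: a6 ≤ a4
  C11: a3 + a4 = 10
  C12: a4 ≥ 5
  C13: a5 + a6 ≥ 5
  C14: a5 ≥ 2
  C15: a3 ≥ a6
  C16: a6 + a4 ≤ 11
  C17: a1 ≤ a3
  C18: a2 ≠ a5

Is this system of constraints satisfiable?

The assignment a1 = 4, a2 = 6, a3 = 5, a4 = 5, a5 = 3, a6 = 3 works:
  constraint 1 holds since a6 + a4 = 8.
  constraint 2 holds since a5 - a1 = -1.
The rest check out directly.

Satisfiable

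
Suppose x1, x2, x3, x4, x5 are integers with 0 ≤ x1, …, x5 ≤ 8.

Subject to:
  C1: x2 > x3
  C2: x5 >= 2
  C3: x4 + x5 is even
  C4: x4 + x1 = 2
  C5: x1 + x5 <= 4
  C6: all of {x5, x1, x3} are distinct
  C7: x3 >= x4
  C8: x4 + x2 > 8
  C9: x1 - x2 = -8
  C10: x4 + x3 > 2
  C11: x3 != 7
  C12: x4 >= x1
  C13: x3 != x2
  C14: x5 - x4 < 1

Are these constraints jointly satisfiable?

Setting (x1, x2, x3, x4, x5) = (0, 8, 3, 2, 2) satisfies everything: constraint 4: x4 + x1 = 2; constraint 5: x1 + x5 = 2, and the others follow.

Satisfiable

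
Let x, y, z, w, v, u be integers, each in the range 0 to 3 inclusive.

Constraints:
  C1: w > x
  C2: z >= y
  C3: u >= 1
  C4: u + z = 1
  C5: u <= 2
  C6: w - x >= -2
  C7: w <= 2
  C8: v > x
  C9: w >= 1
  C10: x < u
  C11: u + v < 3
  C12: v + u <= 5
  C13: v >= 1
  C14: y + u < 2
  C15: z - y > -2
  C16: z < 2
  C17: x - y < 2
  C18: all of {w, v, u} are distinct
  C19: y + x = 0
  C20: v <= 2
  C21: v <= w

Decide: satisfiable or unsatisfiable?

Constraints 3, 5, 7, 9, 13, and 20 confine each of w, v, u to the 2 values {1, 2}.
Constraint 18 requires all 3 of them to be distinct, but only 2 values are available — impossible by the pigeonhole principle.

Unsatisfiable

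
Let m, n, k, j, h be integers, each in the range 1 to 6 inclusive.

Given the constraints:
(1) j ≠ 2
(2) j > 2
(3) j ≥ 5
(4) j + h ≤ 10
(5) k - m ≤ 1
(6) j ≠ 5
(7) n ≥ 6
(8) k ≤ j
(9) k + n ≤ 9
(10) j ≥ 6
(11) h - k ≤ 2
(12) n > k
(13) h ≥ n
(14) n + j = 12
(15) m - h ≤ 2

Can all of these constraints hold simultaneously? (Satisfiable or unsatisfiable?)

Unsatisfiable

From constraint 10: j ≥ 6. From constraints 7 and 13: h ≥ n ≥ 6. Hence j + h ≥ 12. But constraint 4 requires j + h ≤ 10, and 10 < 12. Contradiction.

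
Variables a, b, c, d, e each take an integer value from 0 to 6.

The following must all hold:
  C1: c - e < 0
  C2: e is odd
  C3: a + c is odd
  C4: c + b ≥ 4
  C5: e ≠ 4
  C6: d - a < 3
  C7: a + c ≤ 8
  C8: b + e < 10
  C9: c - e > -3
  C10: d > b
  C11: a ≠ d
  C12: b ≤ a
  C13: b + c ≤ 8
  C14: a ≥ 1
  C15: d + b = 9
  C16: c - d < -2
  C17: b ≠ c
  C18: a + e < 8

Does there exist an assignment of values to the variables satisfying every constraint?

Satisfiable

One satisfying assignment is a = 4, b = 4, c = 1, d = 5, e = 3.
For the less obvious constraints — constraint 1: c - e = -2; constraint 4: c + b = 5 — and the others hold by inspection.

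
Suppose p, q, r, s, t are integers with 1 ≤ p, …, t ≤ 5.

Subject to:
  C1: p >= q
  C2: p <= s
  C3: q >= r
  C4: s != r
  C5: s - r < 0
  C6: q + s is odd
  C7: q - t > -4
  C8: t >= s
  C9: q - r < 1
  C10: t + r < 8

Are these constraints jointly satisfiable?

Unsatisfiable

Constraints 1, 2, 3, and 5 give s < r, r ≤ q, q ≤ p, p ≤ s. Chaining: s < r ≤ q ≤ p ≤ s, which forces s < s — impossible.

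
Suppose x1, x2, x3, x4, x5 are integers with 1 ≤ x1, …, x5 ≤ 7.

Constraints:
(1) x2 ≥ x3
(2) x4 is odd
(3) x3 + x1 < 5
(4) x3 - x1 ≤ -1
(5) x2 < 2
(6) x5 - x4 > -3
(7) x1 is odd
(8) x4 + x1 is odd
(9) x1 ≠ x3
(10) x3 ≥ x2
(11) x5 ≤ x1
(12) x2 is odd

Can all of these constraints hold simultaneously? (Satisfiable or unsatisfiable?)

Constraint 2 makes x4 odd and constraint 7 makes x1 odd, so x4 + x1 must be even. Constraint 8 says x4 + x1 is odd — contradiction.

Unsatisfiable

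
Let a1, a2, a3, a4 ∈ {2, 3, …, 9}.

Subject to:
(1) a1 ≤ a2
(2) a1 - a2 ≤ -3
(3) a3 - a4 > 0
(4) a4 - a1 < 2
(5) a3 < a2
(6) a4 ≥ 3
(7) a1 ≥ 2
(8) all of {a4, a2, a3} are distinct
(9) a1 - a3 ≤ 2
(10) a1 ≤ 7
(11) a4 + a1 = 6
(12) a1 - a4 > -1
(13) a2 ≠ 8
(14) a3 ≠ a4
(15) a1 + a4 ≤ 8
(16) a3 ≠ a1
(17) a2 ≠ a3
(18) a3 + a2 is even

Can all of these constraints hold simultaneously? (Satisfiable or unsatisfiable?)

Setting (a1, a2, a3, a4) = (3, 6, 4, 3) satisfies everything: constraint 2: a1 - a2 = -3; constraint 3: a3 - a4 = 1; constraint 4: a4 - a1 = 0, and the others follow.

Satisfiable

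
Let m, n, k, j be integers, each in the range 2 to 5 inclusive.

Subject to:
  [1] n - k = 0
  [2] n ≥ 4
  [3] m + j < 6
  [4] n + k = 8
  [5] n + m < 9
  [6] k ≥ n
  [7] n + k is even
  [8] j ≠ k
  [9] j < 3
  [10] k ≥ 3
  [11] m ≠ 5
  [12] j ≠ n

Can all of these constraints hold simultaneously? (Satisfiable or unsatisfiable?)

Setting (m, n, k, j) = (3, 4, 4, 2) satisfies everything: constraint 1: n - k = 0; constraint 3: m + j = 5, and the others follow.

Satisfiable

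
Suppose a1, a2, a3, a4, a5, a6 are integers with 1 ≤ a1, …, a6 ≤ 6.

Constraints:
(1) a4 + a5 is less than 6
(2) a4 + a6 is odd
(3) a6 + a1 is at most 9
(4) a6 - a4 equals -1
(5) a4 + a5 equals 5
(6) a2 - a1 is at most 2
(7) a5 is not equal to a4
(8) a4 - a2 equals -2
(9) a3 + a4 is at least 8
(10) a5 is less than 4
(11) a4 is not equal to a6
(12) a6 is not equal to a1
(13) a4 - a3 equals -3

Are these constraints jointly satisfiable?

Satisfiable

The assignment a1 = 4, a2 = 5, a3 = 6, a4 = 3, a5 = 2, a6 = 2 works:
  constraint 1 holds since a4 + a5 = 5.
  constraint 3 holds since a6 + a1 = 6.
The rest check out directly.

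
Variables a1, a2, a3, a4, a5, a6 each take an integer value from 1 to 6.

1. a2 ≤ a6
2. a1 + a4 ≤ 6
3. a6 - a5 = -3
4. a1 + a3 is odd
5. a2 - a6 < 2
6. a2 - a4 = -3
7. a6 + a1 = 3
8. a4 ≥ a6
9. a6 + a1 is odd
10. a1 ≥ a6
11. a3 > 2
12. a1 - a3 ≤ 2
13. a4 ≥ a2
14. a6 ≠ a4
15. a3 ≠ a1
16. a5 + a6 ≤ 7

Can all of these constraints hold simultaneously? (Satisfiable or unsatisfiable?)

Satisfiable

Setting (a1, a2, a3, a4, a5, a6) = (2, 1, 3, 4, 4, 1) satisfies everything: constraint 2: a1 + a4 = 6; constraint 3: a6 - a5 = -3; constraint 5: a2 - a6 = 0, and the others follow.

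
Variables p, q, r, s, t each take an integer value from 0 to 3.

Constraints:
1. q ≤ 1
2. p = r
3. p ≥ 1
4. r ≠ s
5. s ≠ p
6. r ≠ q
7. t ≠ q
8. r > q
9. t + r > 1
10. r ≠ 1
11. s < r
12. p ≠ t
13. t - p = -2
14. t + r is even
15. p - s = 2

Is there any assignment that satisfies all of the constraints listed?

One satisfying assignment is p = 3, q = 0, r = 3, s = 1, t = 1.
For the less obvious constraints — constraint 9: t + r = 4; constraint 13: t - p = -2 — and the others hold by inspection.

Satisfiable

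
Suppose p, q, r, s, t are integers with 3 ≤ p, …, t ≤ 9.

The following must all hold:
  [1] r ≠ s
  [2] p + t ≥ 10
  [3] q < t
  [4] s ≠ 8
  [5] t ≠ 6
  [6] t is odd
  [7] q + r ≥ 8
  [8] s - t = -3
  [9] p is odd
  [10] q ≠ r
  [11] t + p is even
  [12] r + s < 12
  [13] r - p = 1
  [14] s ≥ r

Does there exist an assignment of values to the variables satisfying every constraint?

Satisfiable

Setting (p, q, r, s, t) = (3, 7, 4, 6, 9) satisfies everything: constraint 2: p + t = 12; constraint 7: q + r = 11, and the others follow.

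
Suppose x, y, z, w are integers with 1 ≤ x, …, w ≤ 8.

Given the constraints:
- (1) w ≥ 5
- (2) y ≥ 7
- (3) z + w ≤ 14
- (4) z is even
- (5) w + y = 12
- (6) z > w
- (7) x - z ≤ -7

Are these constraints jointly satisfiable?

One satisfying assignment is x = 1, y = 7, z = 8, w = 5.
For the less obvious constraints — constraint 3: z + w = 13; constraint 5: w + y = 12; constraint 7: x - z = -7 — and the others hold by inspection.

Satisfiable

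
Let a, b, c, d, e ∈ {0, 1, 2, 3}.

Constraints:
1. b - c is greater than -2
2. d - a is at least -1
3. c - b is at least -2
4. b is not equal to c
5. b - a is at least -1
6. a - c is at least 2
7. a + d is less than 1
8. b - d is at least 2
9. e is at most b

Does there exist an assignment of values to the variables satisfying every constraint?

Constraints 2, 3, 6, and 8 give c − b ≥ -2, b − d ≥ 2, d − a ≥ -1, a − c ≥ 2.
Adding all 4 inequalities: the left sides telescope to 0, and the right sides sum to (-2) + 2 + (-1) + 2 = 1. So 0 ≥ 1, which is false.

Unsatisfiable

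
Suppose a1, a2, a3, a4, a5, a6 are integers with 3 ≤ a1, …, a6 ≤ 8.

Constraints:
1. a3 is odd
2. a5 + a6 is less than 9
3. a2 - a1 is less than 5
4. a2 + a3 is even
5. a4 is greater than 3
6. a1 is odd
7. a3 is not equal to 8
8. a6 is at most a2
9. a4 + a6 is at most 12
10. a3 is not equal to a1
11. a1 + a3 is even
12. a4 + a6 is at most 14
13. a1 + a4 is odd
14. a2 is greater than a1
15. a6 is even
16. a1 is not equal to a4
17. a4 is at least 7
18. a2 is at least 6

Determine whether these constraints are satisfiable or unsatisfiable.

The assignment a1 = 3, a2 = 7, a3 = 7, a4 = 8, a5 = 3, a6 = 4 works:
  constraint 2 holds since a5 + a6 = 7.
  constraint 3 holds since a2 - a1 = 4.
  constraint 9 holds since a4 + a6 = 12.
The rest check out directly.

Satisfiable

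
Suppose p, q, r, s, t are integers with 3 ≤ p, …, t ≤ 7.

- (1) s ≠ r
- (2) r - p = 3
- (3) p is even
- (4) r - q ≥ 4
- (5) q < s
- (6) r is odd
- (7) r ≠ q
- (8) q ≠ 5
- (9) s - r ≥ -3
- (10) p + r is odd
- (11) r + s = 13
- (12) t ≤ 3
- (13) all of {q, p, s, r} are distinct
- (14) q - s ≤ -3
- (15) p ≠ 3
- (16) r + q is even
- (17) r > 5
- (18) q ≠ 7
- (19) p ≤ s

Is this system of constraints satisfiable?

Satisfiable

Setting (p, q, r, s, t) = (4, 3, 7, 6, 3) satisfies everything: constraint 2: r - p = 3; constraint 4: r - q = 4, and the others follow.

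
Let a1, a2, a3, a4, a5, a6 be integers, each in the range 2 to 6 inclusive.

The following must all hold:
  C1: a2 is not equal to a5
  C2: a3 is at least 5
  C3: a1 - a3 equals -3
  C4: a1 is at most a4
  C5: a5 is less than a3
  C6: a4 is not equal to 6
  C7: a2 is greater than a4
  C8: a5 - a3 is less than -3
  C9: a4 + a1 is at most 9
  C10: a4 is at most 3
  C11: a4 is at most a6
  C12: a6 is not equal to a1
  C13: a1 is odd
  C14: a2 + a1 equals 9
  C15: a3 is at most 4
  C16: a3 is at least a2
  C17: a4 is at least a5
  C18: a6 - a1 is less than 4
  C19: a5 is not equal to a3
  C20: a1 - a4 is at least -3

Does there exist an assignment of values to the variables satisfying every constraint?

From constraints 15 and 16: a2 ≤ a3 ≤ 4. From constraints 4 and 10: a1 ≤ a4 ≤ 3. Hence a2 + a1 ≤ 7. But constraint 14 requires a2 + a1 = 9, and 9 > 7. Contradiction.

Unsatisfiable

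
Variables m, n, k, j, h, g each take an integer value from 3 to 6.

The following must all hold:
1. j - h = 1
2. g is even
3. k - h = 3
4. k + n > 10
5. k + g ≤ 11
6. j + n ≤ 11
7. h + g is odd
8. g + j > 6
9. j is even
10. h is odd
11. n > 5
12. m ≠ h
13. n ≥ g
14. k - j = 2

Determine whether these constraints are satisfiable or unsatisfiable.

Satisfiable

Try m = 4, n = 6, k = 6, j = 4, h = 3, g = 4.
Check constraint 1: j - h = 1; constraint 3: k - h = 3. The remaining constraints are straightforward to verify.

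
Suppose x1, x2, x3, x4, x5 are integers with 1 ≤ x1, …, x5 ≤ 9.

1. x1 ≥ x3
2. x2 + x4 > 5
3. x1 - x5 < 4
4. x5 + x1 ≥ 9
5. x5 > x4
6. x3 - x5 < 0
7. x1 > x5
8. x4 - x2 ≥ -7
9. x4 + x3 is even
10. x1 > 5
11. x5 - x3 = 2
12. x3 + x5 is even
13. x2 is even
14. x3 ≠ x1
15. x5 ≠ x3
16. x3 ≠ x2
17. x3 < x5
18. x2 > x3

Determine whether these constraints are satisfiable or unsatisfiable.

Satisfiable

One satisfying assignment is x1 = 6, x2 = 6, x3 = 2, x4 = 2, x5 = 4.
For the less obvious constraints — constraint 2: x2 + x4 = 8; constraint 3: x1 - x5 = 2 — and the others hold by inspection.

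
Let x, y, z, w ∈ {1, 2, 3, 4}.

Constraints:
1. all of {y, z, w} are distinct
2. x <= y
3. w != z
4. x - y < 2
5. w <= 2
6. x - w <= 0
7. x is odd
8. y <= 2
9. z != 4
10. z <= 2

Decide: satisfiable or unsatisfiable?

Unsatisfiable

Constraints 5, 8, and 10 confine each of y, z, w to the 2 values {1, 2} (the domain already gives each ≥ 1).
Constraint 1 requires all 3 of them to be distinct, but only 2 values are available — impossible by the pigeonhole principle.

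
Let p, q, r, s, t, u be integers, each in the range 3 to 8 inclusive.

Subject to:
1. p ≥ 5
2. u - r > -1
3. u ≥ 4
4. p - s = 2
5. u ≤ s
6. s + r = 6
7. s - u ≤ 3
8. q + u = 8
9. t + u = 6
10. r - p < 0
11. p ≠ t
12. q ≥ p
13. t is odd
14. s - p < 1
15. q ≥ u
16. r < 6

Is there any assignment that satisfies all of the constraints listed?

Unsatisfiable

From constraints 1 and 12: q ≥ p ≥ 5. From constraint 3: u ≥ 4. Hence q + u ≥ 9. But constraint 8 requires q + u = 8, and 8 < 9. Contradiction.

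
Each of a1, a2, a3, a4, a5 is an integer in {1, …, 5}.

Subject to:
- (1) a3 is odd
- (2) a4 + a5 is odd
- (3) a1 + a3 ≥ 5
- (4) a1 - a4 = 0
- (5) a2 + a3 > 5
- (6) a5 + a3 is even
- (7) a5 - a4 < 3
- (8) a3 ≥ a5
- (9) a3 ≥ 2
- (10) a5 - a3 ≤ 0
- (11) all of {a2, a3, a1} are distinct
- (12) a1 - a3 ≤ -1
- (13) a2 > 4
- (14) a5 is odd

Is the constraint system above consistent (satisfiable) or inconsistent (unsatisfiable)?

Try a1 = 2, a2 = 5, a3 = 3, a4 = 2, a5 = 3.
Check constraint 3: a1 + a3 = 5; constraint 4: a1 - a4 = 0. The remaining constraints are straightforward to verify.

Satisfiable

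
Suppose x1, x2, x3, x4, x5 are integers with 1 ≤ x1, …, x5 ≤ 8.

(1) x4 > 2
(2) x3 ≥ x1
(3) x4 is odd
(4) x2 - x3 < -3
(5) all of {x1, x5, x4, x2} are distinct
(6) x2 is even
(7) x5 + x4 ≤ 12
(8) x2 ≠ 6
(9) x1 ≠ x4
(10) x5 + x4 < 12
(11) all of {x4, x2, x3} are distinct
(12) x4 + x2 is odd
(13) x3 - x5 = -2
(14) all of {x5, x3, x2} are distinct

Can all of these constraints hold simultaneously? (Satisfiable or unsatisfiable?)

Satisfiable

Take x1 = 1, x2 = 2, x3 = 6, x4 = 3, x5 = 8. Then constraint 4: x2 - x3 = -4; constraint 7: x5 + x4 = 11; constraint 10: x5 + x4 = 11, and every other listed constraint is also met.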